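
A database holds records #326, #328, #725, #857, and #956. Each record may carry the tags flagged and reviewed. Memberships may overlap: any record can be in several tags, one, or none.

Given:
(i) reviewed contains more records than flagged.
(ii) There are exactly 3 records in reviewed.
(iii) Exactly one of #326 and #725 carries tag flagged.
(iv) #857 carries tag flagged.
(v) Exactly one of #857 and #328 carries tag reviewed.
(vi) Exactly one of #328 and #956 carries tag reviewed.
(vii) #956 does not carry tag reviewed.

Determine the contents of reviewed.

reviewed = {#326, #328, #725}

From (iv): #857 ∈ flagged.
From (vii): #956 ∉ reviewed.
(vi) (exactly one): #328 ∈ reviewed.
(v) (exactly one): #857 ∉ reviewed.
(ii): only 3 candidates remain for reviewed, so all are in.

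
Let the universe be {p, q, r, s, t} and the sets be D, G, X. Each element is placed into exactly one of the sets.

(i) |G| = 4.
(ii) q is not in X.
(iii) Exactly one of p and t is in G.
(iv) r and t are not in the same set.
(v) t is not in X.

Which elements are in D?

From (ii): q ∉ X.
From (v): t ∉ X.
Suppose p ∈ D: no assignment then satisfies all the clues, so p ∉ D.

D = {t}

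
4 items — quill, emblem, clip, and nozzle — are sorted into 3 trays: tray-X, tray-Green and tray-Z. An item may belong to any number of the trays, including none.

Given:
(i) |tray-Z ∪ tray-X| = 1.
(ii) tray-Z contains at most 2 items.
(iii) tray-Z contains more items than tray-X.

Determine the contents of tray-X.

tray-X = {}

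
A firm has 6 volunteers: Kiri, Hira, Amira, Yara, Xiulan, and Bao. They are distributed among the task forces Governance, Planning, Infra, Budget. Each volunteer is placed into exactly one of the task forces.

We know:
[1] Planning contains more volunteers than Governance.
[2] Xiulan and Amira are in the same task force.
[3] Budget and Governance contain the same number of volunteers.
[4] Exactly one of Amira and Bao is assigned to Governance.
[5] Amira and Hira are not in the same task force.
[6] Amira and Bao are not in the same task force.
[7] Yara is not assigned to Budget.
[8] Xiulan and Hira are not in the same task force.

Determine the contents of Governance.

Governance = {Bao}

From (7): Yara ∉ Budget.
Suppose Kiri ∈ Governance: no assignment then satisfies all the clues, so Kiri ∉ Governance.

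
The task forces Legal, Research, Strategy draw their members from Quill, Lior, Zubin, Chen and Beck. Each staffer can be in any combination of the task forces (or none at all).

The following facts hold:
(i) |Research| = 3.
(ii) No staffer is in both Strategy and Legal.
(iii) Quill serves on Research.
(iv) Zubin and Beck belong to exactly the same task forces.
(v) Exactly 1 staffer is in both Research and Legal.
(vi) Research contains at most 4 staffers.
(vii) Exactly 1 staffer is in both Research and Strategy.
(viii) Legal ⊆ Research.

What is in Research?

Research = {Chen, Lior, Quill}

From (iii): Quill ∈ Research.
Suppose Lior ∉ Research: no assignment then satisfies all the clues, so Lior ∈ Research.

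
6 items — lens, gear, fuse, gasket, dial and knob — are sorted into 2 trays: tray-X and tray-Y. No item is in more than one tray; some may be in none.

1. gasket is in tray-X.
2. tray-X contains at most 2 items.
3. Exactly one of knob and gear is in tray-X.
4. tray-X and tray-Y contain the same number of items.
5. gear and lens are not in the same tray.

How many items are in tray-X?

2

From (1): gasket ∈ tray-X.
Suppose lens ∈ tray-X: no assignment then satisfies all the clues, so lens ∉ tray-X.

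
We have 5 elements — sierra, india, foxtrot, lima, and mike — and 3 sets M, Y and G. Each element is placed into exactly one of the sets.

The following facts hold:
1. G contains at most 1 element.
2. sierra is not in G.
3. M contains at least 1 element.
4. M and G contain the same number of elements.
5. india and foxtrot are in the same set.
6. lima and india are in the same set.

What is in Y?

Y = {foxtrot, india, lima}

From (2): sierra ∉ G.
Suppose sierra ∈ Y: no assignment then satisfies all the clues, so sierra ∉ Y.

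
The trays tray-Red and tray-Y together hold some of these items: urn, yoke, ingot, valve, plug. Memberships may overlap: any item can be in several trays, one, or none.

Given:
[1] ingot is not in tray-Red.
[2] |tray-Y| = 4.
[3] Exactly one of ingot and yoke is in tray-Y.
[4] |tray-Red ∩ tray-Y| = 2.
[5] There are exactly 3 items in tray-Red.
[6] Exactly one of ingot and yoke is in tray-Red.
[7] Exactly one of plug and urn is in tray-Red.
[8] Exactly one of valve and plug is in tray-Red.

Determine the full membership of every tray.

tray-Red = {urn, valve, yoke}; tray-Y = {ingot, plug, urn, valve}

From (1): ingot ∉ tray-Red.
(6) (exactly one): yoke ∈ tray-Red.
Suppose urn ∉ tray-Red: no assignment then satisfies all the clues, so urn ∈ tray-Red.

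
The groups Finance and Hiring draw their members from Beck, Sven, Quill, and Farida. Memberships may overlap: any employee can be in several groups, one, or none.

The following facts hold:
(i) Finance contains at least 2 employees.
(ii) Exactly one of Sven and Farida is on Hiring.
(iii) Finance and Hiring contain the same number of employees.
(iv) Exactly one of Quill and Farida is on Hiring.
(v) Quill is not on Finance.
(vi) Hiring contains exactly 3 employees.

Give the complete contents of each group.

Finance = {Beck, Farida, Sven}; Hiring = {Beck, Quill, Sven}

From (v): Quill ∉ Finance.
Suppose Beck ∉ Finance: no assignment then satisfies all the clues, so Beck ∈ Finance.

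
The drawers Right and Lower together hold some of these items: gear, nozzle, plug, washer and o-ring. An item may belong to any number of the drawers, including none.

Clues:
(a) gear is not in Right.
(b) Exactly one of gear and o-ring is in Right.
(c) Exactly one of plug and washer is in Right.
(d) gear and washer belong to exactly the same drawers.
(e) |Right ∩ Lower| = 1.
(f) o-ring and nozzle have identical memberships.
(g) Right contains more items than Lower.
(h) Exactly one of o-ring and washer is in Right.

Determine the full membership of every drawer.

Right = {nozzle, o-ring, plug}; Lower = {plug}

From (a): gear ∉ Right.
(b) (exactly one): o-ring ∈ Right.
(d): washer matches gear: washer ∉ Right.
(f): nozzle matches o-ring: nozzle ∈ Right.
(c) (exactly one): plug ∈ Right.
Suppose gear ∈ Lower: no assignment then satisfies all the clues, so gear ∉ Lower.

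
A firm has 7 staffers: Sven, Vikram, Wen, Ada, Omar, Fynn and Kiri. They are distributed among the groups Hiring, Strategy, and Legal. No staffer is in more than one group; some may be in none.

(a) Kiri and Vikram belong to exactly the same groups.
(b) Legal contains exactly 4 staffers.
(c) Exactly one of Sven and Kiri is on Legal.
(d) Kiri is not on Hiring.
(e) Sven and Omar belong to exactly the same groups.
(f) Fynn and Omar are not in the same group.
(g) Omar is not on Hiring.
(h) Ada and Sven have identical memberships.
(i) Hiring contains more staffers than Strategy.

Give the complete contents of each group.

Hiring = {Fynn}; Strategy = {}; Legal = {Ada, Omar, Sven, Wen}

From (d): Kiri ∉ Hiring.
From (g): Omar ∉ Hiring.
(a): Vikram matches Kiri: Vikram ∉ Hiring.
(e): Sven matches Omar: Sven ∉ Hiring.
(h): Ada matches Sven: Ada ∉ Hiring.
Suppose Sven ∈ Strategy: no assignment then satisfies all the clues, so Sven ∉ Strategy.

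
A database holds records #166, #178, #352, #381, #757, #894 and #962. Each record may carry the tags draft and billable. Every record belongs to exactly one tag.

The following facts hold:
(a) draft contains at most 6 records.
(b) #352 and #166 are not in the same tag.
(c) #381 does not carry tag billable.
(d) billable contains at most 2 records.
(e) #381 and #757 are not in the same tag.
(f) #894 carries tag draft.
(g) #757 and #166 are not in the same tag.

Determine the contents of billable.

billable = {#352, #757}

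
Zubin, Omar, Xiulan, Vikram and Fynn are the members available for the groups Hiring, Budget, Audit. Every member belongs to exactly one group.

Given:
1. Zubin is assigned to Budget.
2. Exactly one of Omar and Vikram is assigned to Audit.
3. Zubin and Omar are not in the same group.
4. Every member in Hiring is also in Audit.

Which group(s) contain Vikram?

From (1): Zubin ∈ Budget.
(3): Omar ∉ Budget.
Suppose Vikram ∈ Hiring: no assignment then satisfies all the clues, so Vikram ∉ Hiring.

Vikram: Budget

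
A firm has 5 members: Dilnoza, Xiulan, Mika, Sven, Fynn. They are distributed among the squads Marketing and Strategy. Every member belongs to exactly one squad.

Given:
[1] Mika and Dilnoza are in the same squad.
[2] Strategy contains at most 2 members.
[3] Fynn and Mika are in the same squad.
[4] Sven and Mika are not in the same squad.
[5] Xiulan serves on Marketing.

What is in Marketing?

Marketing = {Dilnoza, Fynn, Mika, Xiulan}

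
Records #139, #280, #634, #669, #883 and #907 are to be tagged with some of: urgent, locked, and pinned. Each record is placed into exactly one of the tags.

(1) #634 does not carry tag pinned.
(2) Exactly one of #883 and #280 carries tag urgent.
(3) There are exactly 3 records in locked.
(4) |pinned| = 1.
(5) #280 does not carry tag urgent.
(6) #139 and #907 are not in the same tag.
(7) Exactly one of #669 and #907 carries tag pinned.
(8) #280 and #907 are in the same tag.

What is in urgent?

urgent = {#139, #883}

From (1): #634 ∉ pinned.
From (5): #280 ∉ urgent.
(2) (exactly one): #883 ∈ urgent.
(8): #907 matches #280: #907 ∉ urgent.
Suppose #139 ∉ urgent: no assignment then satisfies all the clues, so #139 ∈ urgent.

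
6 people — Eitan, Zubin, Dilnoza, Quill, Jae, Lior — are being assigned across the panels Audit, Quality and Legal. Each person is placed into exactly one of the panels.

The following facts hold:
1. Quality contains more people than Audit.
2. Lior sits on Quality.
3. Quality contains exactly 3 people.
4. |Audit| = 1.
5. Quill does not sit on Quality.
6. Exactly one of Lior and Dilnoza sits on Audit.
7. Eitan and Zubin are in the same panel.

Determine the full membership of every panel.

Audit = {Dilnoza}; Quality = {Eitan, Lior, Zubin}; Legal = {Jae, Quill}

From (2): Lior ∈ Quality.
From (5): Quill ∉ Quality.
(6) (exactly one): Dilnoza ∈ Audit.
(4): Audit already has 1, so the rest are out.
Only one panel left: Quill ∈ Legal.
Suppose Eitan ∉ Quality: no assignment then satisfies all the clues, so Eitan ∈ Quality.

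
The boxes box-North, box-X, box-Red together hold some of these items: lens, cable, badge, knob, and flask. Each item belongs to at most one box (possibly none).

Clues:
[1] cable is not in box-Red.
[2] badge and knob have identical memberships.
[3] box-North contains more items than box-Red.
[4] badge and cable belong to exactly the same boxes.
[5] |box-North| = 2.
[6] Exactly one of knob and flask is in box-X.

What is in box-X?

box-X = {badge, cable, knob}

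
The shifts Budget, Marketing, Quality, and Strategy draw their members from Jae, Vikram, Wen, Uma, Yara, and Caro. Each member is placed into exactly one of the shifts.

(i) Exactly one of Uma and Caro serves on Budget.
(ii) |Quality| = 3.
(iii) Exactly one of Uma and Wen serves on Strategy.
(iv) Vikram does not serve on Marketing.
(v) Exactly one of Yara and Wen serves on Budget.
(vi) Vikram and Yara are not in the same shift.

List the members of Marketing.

Marketing = {}

From (iv): Vikram ∉ Marketing.
Suppose Jae ∈ Marketing: no assignment then satisfies all the clues, so Jae ∉ Marketing.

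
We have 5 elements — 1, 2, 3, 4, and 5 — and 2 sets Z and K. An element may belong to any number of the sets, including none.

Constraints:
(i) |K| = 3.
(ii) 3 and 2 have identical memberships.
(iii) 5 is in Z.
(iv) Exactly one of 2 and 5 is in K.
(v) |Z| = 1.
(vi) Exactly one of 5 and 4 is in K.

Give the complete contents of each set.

Z = {5}; K = {2, 3, 4}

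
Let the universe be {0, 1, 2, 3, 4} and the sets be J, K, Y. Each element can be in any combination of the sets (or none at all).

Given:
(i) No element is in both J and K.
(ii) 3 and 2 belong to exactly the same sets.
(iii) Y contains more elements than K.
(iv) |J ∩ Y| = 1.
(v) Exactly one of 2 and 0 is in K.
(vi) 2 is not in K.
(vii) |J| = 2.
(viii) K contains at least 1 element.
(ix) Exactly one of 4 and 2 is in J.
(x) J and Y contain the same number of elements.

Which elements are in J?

J = {1, 4}

From (vi): 2 ∉ K.
(ii): 3 matches 2: 3 ∉ K.
(v) (exactly one): 0 ∈ K.
(i) (disjoint): 0 ∉ J.
Suppose 1 ∉ J: no assignment then satisfies all the clues, so 1 ∈ J.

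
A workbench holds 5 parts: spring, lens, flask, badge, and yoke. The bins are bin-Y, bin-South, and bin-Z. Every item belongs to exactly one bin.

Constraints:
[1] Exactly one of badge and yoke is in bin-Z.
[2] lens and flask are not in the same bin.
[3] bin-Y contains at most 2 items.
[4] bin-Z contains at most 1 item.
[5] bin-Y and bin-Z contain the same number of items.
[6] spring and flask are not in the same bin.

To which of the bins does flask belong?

flask: bin-Y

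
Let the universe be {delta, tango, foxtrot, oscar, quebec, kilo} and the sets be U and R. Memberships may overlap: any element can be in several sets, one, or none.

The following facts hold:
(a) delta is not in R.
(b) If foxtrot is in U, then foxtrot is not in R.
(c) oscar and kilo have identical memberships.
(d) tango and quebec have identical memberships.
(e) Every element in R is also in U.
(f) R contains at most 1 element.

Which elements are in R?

R = {}

From (a): delta ∉ R.
Suppose tango ∈ R: no assignment then satisfies all the clues, so tango ∉ R.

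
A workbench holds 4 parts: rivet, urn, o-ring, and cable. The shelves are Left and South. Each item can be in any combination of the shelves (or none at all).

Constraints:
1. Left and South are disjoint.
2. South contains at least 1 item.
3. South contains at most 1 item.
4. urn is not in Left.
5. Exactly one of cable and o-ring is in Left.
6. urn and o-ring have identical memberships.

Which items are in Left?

Left = {cable}

From (4): urn ∉ Left.
(6): o-ring matches urn: o-ring ∉ Left.
(5) (exactly one): cable ∈ Left.
(1) (disjoint): cable ∉ South.
Suppose rivet ∈ Left: no assignment then satisfies all the clues, so rivet ∉ Left.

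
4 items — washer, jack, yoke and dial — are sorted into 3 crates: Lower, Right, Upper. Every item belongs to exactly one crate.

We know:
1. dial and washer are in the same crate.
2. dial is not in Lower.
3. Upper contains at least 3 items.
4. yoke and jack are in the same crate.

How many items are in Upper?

From (2): dial ∉ Lower.
(1): washer matches dial: washer ∉ Lower.
Suppose washer ∈ Right: no assignment then satisfies all the clues, so washer ∉ Right.

4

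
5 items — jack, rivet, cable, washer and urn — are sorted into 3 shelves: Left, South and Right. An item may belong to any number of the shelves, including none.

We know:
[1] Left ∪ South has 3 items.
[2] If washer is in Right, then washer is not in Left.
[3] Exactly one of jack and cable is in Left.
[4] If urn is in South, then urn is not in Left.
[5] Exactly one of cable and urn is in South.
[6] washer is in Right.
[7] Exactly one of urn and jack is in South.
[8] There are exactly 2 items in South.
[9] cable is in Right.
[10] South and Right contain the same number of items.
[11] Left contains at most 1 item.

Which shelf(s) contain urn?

urn: South

From (6): washer ∈ Right.
From (9): cable ∈ Right.
(2): washer ∉ Left.
Suppose urn ∈ Left: no assignment then satisfies all the clues, so urn ∉ Left.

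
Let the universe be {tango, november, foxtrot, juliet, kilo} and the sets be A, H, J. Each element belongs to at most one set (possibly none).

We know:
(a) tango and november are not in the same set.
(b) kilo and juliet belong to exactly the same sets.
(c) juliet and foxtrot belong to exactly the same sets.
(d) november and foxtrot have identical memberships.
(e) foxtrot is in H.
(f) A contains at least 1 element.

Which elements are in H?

From (e): foxtrot ∈ H.
(c): juliet matches foxtrot: juliet ∉ A.
(c): juliet matches foxtrot: juliet ∈ H.
(d): november matches foxtrot: november ∉ A.
(d): november matches foxtrot: november ∈ H.
(a): tango ∉ H.
(b): kilo matches juliet: kilo ∉ A.
(b): kilo matches juliet: kilo ∈ H.
(f): only 1 candidates remain for A, so all are in.

H = {foxtrot, juliet, kilo, november}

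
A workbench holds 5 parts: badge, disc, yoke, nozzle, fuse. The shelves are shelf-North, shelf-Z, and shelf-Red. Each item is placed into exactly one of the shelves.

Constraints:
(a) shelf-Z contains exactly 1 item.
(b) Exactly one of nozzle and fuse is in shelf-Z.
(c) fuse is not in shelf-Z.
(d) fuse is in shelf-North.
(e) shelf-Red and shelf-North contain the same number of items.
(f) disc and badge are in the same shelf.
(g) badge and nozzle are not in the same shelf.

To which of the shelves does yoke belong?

yoke: shelf-North

From (c): fuse ∉ shelf-Z.
From (d): fuse ∈ shelf-North.
(b) (exactly one): nozzle ∈ shelf-Z.
(g): badge ∉ shelf-Z.
(a): shelf-Z already has 1, so the rest are out.
Suppose yoke ∉ shelf-North: no assignment then satisfies all the clues, so yoke ∈ shelf-North.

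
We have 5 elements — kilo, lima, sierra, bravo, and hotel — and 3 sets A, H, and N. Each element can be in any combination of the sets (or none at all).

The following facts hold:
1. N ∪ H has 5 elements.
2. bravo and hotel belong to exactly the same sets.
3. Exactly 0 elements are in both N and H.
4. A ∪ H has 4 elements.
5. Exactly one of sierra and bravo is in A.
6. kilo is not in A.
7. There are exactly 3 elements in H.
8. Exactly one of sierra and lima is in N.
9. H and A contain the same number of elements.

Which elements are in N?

N = {kilo, lima}

From (6): kilo ∉ A.
Suppose kilo ∉ N: no assignment then satisfies all the clues, so kilo ∈ N.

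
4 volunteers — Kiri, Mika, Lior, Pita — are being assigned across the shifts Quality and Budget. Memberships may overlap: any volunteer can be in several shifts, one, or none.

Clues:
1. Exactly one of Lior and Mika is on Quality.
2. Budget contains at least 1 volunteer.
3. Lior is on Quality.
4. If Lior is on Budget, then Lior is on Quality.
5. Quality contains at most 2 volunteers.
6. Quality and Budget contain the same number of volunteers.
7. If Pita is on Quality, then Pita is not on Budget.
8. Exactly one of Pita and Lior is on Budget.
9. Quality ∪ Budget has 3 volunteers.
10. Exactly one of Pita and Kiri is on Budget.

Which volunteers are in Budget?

Budget = {Kiri, Lior}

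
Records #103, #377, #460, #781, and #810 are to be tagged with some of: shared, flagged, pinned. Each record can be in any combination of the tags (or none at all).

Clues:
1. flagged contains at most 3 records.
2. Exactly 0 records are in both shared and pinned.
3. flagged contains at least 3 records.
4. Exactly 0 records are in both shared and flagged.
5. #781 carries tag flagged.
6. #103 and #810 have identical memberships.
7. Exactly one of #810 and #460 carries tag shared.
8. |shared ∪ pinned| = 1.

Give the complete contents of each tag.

shared = {#460}; flagged = {#103, #781, #810}; pinned = {}

From (5): #781 ∈ flagged.
Suppose #103 ∈ shared: no assignment then satisfies all the clues, so #103 ∉ shared.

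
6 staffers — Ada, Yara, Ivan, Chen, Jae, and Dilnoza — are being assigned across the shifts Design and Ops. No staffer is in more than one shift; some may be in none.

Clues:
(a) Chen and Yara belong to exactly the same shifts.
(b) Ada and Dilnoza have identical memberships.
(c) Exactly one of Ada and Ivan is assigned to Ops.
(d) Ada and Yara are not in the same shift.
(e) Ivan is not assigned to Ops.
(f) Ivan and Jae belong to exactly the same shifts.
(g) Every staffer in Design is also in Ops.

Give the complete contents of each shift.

Design = {}; Ops = {Ada, Dilnoza}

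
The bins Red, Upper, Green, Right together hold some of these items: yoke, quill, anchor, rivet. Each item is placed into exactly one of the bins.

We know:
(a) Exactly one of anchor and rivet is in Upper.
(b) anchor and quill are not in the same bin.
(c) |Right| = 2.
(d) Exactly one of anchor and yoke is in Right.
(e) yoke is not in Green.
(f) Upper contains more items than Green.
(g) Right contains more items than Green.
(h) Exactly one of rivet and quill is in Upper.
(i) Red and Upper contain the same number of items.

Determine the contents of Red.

Red = {anchor}

From (e): yoke ∉ Green.
Suppose yoke ∈ Red: no assignment then satisfies all the clues, so yoke ∉ Red.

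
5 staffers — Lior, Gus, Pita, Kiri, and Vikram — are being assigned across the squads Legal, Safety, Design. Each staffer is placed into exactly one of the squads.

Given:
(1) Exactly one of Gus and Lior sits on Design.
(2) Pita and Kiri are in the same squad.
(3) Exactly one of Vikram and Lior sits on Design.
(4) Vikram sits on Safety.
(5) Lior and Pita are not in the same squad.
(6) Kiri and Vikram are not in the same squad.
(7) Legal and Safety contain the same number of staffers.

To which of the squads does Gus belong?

Gus: Safety

From (4): Vikram ∈ Safety.
(3) (exactly one): Lior ∈ Design.
(5): Pita ∉ Design.
(6): Kiri ∉ Safety.
(1) (exactly one): Gus ∉ Design.
(2): Pita matches Kiri: Pita ∉ Safety.
(2): Kiri matches Pita: Kiri ∉ Design.
Only one squad left: Pita ∈ Legal.
Only one squad left: Kiri ∈ Legal.
Suppose Gus ∈ Legal: no assignment then satisfies all the clues, so Gus ∉ Legal.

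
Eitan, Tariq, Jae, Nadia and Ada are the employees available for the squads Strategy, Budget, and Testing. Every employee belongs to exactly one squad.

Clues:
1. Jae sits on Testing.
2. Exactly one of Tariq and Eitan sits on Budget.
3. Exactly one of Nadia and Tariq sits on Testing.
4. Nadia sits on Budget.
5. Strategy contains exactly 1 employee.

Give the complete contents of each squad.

Strategy = {Ada}; Budget = {Eitan, Nadia}; Testing = {Jae, Tariq}

From (1): Jae ∈ Testing.
From (4): Nadia ∈ Budget.
(3) (exactly one): Tariq ∈ Testing.
(2) (exactly one): Eitan ∈ Budget.
(5): only 1 candidates remain for Strategy, so all are in.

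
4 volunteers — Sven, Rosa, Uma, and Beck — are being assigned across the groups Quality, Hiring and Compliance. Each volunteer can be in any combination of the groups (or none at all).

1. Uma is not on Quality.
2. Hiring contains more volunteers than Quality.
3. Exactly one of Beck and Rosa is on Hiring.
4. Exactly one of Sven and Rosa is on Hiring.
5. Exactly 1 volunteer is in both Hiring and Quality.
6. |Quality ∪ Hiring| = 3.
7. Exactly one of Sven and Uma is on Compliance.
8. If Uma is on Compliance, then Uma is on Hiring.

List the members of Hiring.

Hiring = {Beck, Sven, Uma}

From (1): Uma ∉ Quality.
Suppose Sven ∉ Hiring: no assignment then satisfies all the clues, so Sven ∈ Hiring.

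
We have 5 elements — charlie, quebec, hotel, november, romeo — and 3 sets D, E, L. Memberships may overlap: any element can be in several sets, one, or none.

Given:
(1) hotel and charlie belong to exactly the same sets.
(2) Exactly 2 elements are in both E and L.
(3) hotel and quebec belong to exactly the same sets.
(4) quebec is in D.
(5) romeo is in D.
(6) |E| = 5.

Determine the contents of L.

L = {november, romeo}

From (4): quebec ∈ D.
From (5): romeo ∈ D.
(3): hotel matches quebec: hotel ∈ D.
(6): only 5 candidates remain for E, so all are in.
(1): charlie matches hotel: charlie ∈ D.
Suppose charlie ∈ L: no assignment then satisfies all the clues, so charlie ∉ L.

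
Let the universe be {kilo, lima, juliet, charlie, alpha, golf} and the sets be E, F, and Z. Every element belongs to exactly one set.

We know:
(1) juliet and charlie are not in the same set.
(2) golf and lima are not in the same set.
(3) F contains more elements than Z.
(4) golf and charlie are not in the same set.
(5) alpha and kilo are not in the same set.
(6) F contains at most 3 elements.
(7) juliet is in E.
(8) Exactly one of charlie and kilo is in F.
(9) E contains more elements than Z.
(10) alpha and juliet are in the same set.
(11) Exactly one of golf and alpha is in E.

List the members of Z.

Z = {charlie}

From (7): juliet ∈ E.
(1): charlie ∉ E.
(10): alpha matches juliet: alpha ∈ E.
(11) (exactly one): golf ∉ E.
(5): kilo ∉ E.
Suppose kilo ∈ Z: no assignment then satisfies all the clues, so kilo ∉ Z.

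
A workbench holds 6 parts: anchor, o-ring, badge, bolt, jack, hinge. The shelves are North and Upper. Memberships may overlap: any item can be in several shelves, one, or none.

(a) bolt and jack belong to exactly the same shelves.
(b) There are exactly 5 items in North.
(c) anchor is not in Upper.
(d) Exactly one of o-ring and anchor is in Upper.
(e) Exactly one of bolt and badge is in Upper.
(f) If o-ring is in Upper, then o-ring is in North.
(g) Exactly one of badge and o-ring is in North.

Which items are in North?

North = {anchor, bolt, hinge, jack, o-ring}

From (c): anchor ∉ Upper.
(d) (exactly one): o-ring ∈ Upper.
(f): o-ring ∈ North.
(g) (exactly one): badge ∉ North.
(b): only 5 candidates remain for North, so all are in.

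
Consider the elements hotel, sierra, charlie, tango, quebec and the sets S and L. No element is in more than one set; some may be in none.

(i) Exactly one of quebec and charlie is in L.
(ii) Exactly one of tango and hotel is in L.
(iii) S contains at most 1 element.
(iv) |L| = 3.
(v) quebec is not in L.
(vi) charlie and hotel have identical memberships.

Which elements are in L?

From (v): quebec ∉ L.
(i) (exactly one): charlie ∈ L.
(vi): hotel matches charlie: hotel ∉ S.
(vi): hotel matches charlie: hotel ∈ L.
(ii) (exactly one): tango ∉ L.
(iv): only 3 candidates remain for L, so all are in.

L = {charlie, hotel, sierra}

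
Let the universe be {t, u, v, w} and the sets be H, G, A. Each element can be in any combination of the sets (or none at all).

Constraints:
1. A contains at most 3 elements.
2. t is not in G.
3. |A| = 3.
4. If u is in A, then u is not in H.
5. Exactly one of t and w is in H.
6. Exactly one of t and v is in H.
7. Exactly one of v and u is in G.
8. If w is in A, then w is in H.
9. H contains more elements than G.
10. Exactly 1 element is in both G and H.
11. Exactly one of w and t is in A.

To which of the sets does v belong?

v: A, G, H

From (2): t ∉ G.
Suppose v ∉ H: no assignment then satisfies all the clues, so v ∈ H.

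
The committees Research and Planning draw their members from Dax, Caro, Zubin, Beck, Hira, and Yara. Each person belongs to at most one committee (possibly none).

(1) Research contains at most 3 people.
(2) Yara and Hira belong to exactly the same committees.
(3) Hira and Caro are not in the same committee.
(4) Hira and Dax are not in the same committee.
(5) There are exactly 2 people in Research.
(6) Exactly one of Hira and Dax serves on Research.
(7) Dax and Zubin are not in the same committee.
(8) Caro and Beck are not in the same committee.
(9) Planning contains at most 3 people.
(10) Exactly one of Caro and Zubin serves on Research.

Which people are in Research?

Research = {Caro, Dax}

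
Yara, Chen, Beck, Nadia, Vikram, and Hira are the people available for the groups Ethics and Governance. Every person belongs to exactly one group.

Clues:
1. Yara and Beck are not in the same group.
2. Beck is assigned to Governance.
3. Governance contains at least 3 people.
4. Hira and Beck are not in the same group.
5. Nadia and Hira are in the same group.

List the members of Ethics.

From (2): Beck ∈ Governance.
(1): Yara ∉ Governance.
(4): Hira ∉ Governance.
(5): Nadia matches Hira: Nadia ∉ Governance.
Only one group left: Yara ∈ Ethics.
Only one group left: Nadia ∈ Ethics.
Only one group left: Hira ∈ Ethics.
(3): only 3 candidates remain for Governance, so all are in.

Ethics = {Hira, Nadia, Yara}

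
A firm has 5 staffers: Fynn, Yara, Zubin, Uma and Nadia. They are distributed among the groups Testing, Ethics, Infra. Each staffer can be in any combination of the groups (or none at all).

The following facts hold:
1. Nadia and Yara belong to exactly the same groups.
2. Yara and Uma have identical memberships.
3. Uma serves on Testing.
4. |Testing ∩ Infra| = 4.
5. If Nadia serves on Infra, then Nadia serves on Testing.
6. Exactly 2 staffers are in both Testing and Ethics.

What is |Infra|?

From (3): Uma ∈ Testing.
(2): Yara matches Uma: Yara ∈ Testing.
(1): Nadia matches Yara: Nadia ∈ Testing.
Suppose Fynn ∉ Testing: no assignment then satisfies all the clues, so Fynn ∈ Testing.

4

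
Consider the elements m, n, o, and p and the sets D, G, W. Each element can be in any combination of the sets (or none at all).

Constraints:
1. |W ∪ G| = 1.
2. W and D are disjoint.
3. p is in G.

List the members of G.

G = {p}

From (3): p ∈ G.
Suppose m ∈ G: no assignment then satisfies all the clues, so m ∉ G.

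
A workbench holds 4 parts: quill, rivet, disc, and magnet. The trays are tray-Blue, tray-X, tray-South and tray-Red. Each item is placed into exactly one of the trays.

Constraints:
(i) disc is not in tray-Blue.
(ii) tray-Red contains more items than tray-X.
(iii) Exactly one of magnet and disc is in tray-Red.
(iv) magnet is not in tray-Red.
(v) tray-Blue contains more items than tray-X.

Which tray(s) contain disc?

disc: tray-Red

From (i): disc ∉ tray-Blue.
From (iv): magnet ∉ tray-Red.
(iii) (exactly one): disc ∈ tray-Red.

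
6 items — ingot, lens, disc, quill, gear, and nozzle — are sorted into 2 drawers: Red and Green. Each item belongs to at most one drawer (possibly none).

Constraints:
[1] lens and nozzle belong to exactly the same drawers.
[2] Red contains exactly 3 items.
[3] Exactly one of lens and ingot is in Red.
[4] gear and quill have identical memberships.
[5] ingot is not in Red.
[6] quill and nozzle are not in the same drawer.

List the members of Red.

Red = {disc, lens, nozzle}

From (5): ingot ∉ Red.
(3) (exactly one): lens ∈ Red.
(1): nozzle matches lens: nozzle ∈ Red.
(6): quill ∉ Red.
(4): gear matches quill: gear ∉ Red.
(2): only 3 candidates remain for Red, so all are in.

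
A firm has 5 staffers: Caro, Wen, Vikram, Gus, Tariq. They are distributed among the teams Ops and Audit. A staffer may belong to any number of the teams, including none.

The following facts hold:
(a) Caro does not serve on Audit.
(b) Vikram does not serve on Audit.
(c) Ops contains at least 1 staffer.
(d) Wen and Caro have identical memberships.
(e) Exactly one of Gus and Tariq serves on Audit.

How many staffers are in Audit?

From (a): Caro ∉ Audit.
From (b): Vikram ∉ Audit.
(d): Wen matches Caro: Wen ∉ Audit.

1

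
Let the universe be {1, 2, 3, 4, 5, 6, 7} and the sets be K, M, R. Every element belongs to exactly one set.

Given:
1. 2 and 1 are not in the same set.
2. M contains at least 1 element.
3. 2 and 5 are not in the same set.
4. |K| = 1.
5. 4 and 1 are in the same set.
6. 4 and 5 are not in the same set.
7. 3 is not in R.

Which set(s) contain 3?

From (7): 3 ∉ R.
Suppose 3 ∈ K: no assignment then satisfies all the clues, so 3 ∉ K.

3: M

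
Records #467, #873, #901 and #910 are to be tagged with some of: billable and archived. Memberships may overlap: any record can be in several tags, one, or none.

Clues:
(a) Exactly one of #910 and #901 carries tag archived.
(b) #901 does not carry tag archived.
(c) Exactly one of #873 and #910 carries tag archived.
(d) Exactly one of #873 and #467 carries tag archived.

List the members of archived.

From (b): #901 ∉ archived.
(a) (exactly one): #910 ∈ archived.
(c) (exactly one): #873 ∉ archived.
(d) (exactly one): #467 ∈ archived.

archived = {#467, #910}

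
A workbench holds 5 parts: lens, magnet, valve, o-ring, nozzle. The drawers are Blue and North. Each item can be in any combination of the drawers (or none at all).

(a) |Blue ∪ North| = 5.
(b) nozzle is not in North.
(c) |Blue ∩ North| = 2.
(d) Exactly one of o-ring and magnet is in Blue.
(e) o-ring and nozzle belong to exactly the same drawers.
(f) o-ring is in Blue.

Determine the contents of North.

North = {lens, magnet, valve}

From (b): nozzle ∉ North.
From (f): o-ring ∈ Blue.
(d) (exactly one): magnet ∉ Blue.
(e): nozzle matches o-ring: nozzle ∈ Blue.
(e): o-ring matches nozzle: o-ring ∉ North.
Suppose lens ∉ North: no assignment then satisfies all the clues, so lens ∈ North.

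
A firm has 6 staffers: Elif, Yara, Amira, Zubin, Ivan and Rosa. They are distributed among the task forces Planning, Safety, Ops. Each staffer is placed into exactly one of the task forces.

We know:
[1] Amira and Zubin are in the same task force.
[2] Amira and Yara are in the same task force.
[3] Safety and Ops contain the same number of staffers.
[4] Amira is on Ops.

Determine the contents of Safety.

Safety = {Elif, Ivan, Rosa}

From (4): Amira ∈ Ops.
(1): Zubin matches Amira: Zubin ∉ Planning.
(1): Zubin matches Amira: Zubin ∉ Safety.
(1): Zubin matches Amira: Zubin ∈ Ops.
(2): Yara matches Amira: Yara ∉ Planning.
(2): Yara matches Amira: Yara ∉ Safety.
(2): Yara matches Amira: Yara ∈ Ops.
Suppose Elif ∉ Safety: no assignment then satisfies all the clues, so Elif ∈ Safety.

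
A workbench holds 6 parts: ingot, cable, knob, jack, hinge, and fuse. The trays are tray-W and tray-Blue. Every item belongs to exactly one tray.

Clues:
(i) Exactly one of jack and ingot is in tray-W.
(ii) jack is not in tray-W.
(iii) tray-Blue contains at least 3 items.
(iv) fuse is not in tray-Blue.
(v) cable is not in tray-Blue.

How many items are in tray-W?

From (ii): jack ∉ tray-W.
From (iv): fuse ∉ tray-Blue.
From (v): cable ∉ tray-Blue.
(i) (exactly one): ingot ∈ tray-W.
(iii): only 3 candidates remain for tray-Blue, so all are in.
Only one tray left: cable ∈ tray-W.
Only one tray left: fuse ∈ tray-W.

3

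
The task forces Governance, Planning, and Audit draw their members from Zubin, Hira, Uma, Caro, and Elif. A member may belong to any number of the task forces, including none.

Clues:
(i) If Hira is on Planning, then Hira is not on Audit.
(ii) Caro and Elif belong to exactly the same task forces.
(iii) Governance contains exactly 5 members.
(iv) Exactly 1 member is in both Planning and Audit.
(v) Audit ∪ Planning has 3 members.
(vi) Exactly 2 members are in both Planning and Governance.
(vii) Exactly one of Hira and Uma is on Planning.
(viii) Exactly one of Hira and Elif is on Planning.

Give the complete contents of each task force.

Governance = {Caro, Elif, Hira, Uma, Zubin}; Planning = {Hira, Zubin}; Audit = {Uma, Zubin}

(iii): only 5 candidates remain for Governance, so all are in.
Suppose Zubin ∉ Planning: no assignment then satisfies all the clues, so Zubin ∈ Planning.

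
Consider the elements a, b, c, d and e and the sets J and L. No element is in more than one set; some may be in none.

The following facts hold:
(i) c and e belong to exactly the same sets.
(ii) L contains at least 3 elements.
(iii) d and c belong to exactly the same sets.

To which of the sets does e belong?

e: L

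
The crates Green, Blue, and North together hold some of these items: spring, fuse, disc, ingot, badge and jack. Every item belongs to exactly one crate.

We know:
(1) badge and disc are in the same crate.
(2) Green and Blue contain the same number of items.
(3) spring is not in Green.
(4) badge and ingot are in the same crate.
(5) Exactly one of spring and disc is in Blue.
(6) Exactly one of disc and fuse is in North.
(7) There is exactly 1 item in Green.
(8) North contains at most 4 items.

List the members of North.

North = {badge, disc, ingot, jack}

From (3): spring ∉ Green.
Suppose spring ∈ North: no assignment then satisfies all the clues, so spring ∉ North.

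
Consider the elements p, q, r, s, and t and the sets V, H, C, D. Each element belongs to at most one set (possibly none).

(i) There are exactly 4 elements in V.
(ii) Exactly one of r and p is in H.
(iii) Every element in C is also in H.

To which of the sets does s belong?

s: V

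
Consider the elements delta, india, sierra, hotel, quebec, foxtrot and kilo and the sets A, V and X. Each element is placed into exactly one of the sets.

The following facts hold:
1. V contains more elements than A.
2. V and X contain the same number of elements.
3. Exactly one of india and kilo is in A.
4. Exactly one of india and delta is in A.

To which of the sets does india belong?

india: A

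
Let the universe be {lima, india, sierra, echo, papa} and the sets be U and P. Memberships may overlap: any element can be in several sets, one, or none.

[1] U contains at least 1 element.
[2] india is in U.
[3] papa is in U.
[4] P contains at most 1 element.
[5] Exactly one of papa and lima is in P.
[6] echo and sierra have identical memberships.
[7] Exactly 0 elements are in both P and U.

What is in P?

P = {lima}

From (2): india ∈ U.
From (3): papa ∈ U.
Suppose lima ∉ P: no assignment then satisfies all the clues, so lima ∈ P.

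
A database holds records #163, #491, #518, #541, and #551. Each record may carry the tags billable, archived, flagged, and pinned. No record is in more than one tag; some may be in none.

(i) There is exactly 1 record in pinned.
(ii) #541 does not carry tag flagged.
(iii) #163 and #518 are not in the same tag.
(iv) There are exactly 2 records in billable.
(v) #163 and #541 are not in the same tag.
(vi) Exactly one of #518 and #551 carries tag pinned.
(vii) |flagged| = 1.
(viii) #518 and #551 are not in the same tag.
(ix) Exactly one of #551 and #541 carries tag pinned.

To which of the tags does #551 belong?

#551: pinned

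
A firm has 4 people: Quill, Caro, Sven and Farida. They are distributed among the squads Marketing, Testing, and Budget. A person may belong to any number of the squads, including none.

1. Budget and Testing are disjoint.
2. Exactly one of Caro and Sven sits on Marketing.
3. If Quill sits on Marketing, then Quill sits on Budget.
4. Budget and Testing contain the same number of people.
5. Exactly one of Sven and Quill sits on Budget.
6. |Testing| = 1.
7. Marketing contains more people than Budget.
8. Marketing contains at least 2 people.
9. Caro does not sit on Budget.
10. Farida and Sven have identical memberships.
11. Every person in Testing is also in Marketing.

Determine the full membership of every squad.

Marketing = {Caro, Quill}; Testing = {Caro}; Budget = {Quill}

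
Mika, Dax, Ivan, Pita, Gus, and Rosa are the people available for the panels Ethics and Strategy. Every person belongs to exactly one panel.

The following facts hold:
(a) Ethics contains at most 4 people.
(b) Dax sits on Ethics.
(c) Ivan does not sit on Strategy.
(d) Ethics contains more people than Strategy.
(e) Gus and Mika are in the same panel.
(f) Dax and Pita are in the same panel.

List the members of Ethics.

Ethics = {Dax, Ivan, Pita, Rosa}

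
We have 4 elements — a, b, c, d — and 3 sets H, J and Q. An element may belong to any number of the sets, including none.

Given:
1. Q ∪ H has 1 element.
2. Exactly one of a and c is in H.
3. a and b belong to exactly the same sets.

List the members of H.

H = {c}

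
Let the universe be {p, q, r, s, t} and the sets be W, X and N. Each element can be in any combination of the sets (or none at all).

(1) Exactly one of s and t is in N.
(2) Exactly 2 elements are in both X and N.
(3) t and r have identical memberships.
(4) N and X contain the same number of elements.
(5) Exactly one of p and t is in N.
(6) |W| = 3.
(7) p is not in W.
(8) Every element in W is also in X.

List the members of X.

X = {r, s, t}

From (7): p ∉ W.
Suppose p ∈ X: no assignment then satisfies all the clues, so p ∉ X.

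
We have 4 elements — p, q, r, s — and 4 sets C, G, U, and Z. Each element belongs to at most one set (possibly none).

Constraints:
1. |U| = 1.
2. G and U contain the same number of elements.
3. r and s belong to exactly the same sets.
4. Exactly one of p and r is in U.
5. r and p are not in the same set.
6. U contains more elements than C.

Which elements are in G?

G = {q}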